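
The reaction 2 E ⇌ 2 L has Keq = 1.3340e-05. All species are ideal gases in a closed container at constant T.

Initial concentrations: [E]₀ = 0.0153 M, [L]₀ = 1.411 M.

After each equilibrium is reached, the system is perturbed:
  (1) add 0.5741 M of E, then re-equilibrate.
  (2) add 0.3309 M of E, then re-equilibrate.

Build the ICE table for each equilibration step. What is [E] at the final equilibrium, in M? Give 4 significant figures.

[E]_eq = 2.323 M

Q₀ = 8505 vs Keq = 1.3340e-05 ⇒ Q>K, reverse
Step 1:
                    E           L
  Initial      0.0153       1.411
  Change        1.406      -1.406
  Equil         1.421     0.00519
  solve Keq expr → x = -0.7029; check Q = 1.3340e-05
Then add 0.5741 M of E.
Step 2:
                    E           L
  Initial       1.995     0.00519
  Change    -0.002089    0.002089
  Equil         1.993     0.00728
  solve Keq expr → x = 0.001045; check Q = 1.3340e-05
Then add 0.3309 M of E.
Step 3:
                    E           L
  Initial       2.324     0.00728
  Change    -0.001204    0.001204
  Equil         2.323    0.008484
  solve Keq expr → x = 6.0209e-04; check Q = 1.3340e-05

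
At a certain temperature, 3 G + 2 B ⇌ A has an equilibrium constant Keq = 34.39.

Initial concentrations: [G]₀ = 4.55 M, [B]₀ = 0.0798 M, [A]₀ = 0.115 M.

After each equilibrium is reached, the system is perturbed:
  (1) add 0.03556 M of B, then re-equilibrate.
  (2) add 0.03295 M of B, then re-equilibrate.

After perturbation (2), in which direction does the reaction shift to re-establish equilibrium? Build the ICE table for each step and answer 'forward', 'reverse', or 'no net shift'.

Q₀ = 0.1917 vs Keq = 34.39 ⇒ Q<K, forward
Step 1:
                    G           B           A
  Initial        4.55      0.0798       0.115
  Change      -0.1091    -0.07271     0.03636
  Equil         4.441    0.007089      0.1514
  solve Keq expr → x = 0.03636; check Q = 34.39
Then add 0.03556 M of B.
Step 2:
                    G           B           A
  Initial       4.441     0.04265      0.1514
  Change     -0.05254    -0.03503     0.01751
  Equil         4.388    0.007623      0.1689
  solve Keq expr → x = 0.01751; check Q = 34.39
Then add 0.03295 M of B.
Step 3:
                    G           B           A
  Initial       4.388     0.04057      0.1689
  Change     -0.04869    -0.03246     0.01623
  Equil          4.34    0.008115      0.1851
  solve Keq expr → x = 0.01623; check Q = 34.39

Direction: forward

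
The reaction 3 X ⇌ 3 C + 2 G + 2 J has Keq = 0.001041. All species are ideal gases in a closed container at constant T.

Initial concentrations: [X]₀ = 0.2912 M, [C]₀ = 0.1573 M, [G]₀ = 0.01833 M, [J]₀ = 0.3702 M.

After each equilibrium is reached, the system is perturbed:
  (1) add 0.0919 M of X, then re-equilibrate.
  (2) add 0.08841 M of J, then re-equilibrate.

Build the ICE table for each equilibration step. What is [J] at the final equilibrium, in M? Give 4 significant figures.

Q₀ = 7.2579e-06 vs Keq = 0.001041 ⇒ Q<K, forward
Step 1:
                   X          C          G          J
  I           0.2912     0.1573    0.01833     0.3702
  C         -0.07536    0.07536    0.05024    0.05024
  E           0.2158     0.2327    0.06857     0.4204
  solve Keq expr → x = 0.02512; check Q = 0.001041
Then add 0.0919 M of X.
Step 2:
                   X          C          G          J
  I           0.3077     0.2327    0.06857     0.4204
  C         -0.02478    0.02478    0.01652    0.01652
  E            0.283     0.2574    0.08509      0.437
  solve Keq expr → x = 0.008259; check Q = 0.001041
Then add 0.08841 M of J.
Step 3:
                   X          C          G          J
  I            0.283     0.2574    0.08509     0.5254
  C         0.008967  -0.008967  -0.005978  -0.005978
  E           0.2919     0.2485    0.07911     0.5194
  solve Keq expr → x = -0.002989; check Q = 0.001041

[J]_eq = 0.5194 M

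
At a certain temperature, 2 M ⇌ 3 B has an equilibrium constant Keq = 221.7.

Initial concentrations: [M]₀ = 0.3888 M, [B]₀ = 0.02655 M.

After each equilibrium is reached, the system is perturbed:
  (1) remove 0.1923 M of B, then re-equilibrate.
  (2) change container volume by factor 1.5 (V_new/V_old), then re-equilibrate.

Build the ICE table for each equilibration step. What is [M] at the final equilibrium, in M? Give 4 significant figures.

[M]_eq = 0.009141 M

Q₀ = 1.2381e-04 vs Keq = 221.7 ⇒ Q<K, forward
Step 1:
                    M           B
  Initial      0.3888     0.02655
  Change      -0.3601      0.5402
  Equil       0.02866      0.5668
  solve Keq expr → x = 0.1801; check Q = 221.7
Then remove 0.1923 M of B.
Step 2:
                    M           B
  Initial     0.02866      0.3745
  Change     -0.01213      0.0182
  Equil       0.01653      0.3927
  solve Keq expr → x = 0.006066; check Q = 221.7
Then change container volume by factor 1.5 (V_new/V_old).
Step 3:
                    M           B
  Initial     0.01102      0.2618
  Change    -0.001876    0.002814
  Equil      0.009141      0.2646
  solve Keq expr → x = 9.3809e-04; check Q = 221.7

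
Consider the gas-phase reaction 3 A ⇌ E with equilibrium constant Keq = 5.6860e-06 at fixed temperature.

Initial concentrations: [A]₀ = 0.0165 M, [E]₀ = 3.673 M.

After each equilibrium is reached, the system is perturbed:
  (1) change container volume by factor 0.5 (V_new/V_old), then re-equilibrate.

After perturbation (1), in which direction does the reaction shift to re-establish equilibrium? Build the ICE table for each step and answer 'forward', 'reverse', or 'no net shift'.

Direction: forward

Q₀ = 8.1765e+05 vs Keq = 5.6860e-06 ⇒ Q>K, reverse
Step 1:
                  A         E
  I          0.0165     3.673
  C              11    -3.665
  E           11.01  0.007594
  solve Keq expr → x = -3.665; check Q = 5.6860e-06
Then change container volume by factor 0.5 (V_new/V_old).
Step 2:
                  A         E
  I           22.03   0.01519
  C         -0.1334   0.04447
  E           21.89   0.05966
  solve Keq expr → x = 0.04447; check Q = 5.6860e-06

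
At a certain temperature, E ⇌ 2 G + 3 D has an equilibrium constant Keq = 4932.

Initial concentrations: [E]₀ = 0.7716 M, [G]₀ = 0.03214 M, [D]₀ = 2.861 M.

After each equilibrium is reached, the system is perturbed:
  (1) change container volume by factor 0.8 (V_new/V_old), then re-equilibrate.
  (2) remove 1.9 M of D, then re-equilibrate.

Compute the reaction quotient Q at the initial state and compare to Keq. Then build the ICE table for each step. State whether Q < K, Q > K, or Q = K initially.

Q₀ = 0.03135 vs Keq = 4932 ⇒ Q<K, forward
Step 1:
                    E           G           D
  I            0.7716     0.03214       2.861
  C           -0.7168       1.434        2.15
  E           0.05482       1.466       5.011
  solve Keq expr → x = 0.7168; check Q = 4932
Then change container volume by factor 0.8 (V_new/V_old).
Step 2:
                    E           G           D
  I           0.06852       1.832       6.264
  C           0.06354     -0.1271     -0.1906
  E            0.1321       1.705       6.074
  solve Keq expr → x = -0.06354; check Q = 4932
Then remove 1.9 M of D.
Step 3:
                    E           G           D
  I            0.1321       1.705       4.174
  C          -0.07315      0.1463      0.2194
  E           0.05892       1.851       4.393
  solve Keq expr → x = 0.07315; check Q = 4932

Q₀ = 0.03135; Q < K (proceeds forward)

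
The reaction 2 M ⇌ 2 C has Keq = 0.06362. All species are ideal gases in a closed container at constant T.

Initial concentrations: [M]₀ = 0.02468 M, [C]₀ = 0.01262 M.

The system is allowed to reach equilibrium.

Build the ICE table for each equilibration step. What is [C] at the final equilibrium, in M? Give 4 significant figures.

[C]_eq = 0.007513 M

Q₀ = 0.2615 vs Keq = 0.06362 ⇒ Q>K, reverse
Step 1:
                    M           C
  Initial     0.02468     0.01262
  Change     0.005107   -0.005107
  Equil       0.02979    0.007513
  solve Keq expr → x = -0.002553; check Q = 0.06362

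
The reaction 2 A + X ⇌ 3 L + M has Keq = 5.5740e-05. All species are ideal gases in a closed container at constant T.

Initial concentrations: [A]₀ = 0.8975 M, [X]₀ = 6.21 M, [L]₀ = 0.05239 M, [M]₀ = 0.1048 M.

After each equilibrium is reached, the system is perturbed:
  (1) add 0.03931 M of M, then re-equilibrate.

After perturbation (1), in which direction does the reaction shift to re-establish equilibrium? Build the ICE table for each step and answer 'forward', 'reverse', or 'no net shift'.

Q₀ = 3.0126e-06 vs Keq = 5.5740e-05 ⇒ Q<K, forward
Step 1:
                    A           X           L           M
  init         0.8975        6.21     0.05239      0.1048
  Δ          -0.04809    -0.02404     0.07213     0.02404
  eq           0.8494       6.186      0.1245      0.1288
  solve Keq expr → x = 0.02404; check Q = 5.5740e-05
Then add 0.03931 M of M.
Step 2:
                    A           X           L           M
  init         0.8494       6.186      0.1245      0.1682
  Δ          0.006195    0.003097   -0.009292   -0.003097
  eq           0.8556       6.189      0.1152      0.1651
  solve Keq expr → x = -0.003097; check Q = 5.5740e-05

Direction: reverse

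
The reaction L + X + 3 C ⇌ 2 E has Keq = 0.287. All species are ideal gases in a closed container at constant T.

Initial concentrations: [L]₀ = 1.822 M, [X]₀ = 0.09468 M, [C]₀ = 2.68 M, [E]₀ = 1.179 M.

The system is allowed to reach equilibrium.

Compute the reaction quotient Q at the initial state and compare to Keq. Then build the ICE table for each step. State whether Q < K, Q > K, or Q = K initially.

Q₀ = 0.4186 vs Keq = 0.287 ⇒ Q>K, reverse
Step 1:
                    L           X           C           E
  I             1.822     0.09468        2.68       1.179
  C           0.02247     0.02247     0.06741    -0.04494
  E             1.844      0.1172       2.747       1.134
  solve Keq expr → x = -0.02247; check Q = 0.287

Q₀ = 0.4186; Q > K (proceeds reverse)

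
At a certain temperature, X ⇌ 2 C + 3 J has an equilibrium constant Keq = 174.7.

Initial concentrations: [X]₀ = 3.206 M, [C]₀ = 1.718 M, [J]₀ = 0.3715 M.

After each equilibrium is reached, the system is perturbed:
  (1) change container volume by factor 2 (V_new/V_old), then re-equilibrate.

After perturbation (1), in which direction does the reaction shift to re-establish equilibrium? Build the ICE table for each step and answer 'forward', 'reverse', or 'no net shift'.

Q₀ = 0.0472 vs Keq = 174.7 ⇒ Q<K, forward
Step 1:
                  X         C         J
  init        3.206     1.718    0.3715
  Δ         -0.9261     1.852     2.778
  eq           2.28      3.57      3.15
  solve Keq expr → x = 0.9261; check Q = 174.7
Then change container volume by factor 2 (V_new/V_old).
Step 2:
                  X         C         J
  init         1.14     1.785     1.575
  Δ         -0.3839    0.7677     1.152
  eq         0.7561     2.553     2.727
  solve Keq expr → x = 0.3839; check Q = 174.7

Direction: forward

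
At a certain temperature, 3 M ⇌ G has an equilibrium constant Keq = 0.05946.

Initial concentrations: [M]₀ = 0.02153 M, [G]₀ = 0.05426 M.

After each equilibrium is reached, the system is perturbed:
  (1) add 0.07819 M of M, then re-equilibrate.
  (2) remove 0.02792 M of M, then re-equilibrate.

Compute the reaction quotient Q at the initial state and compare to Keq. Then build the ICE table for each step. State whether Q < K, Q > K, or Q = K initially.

Q₀ = 5437 vs Keq = 0.05946 ⇒ Q>K, reverse
Step 1:
                    M           G
  init        0.02153     0.05426
  Δ            0.1617    -0.05389
  eq           0.1832  3.6567e-04
  solve Keq expr → x = -0.05389; check Q = 0.05946
Then add 0.07819 M of M.
Step 2:
                    M           G
  init         0.2614  3.6567e-04
  Δ         -0.002016  6.7202e-04
  eq           0.2594    0.001038
  solve Keq expr → x = 6.7202e-04; check Q = 0.05946
Then remove 0.02792 M of M.
Step 3:
                    M           G
  init         0.2315    0.001038
  Δ        8.7574e-04 -2.9191e-04
  eq           0.2323  7.4578e-04
  solve Keq expr → x = -2.9191e-04; check Q = 0.05946

Q₀ = 5437; Q > K (proceeds reverse)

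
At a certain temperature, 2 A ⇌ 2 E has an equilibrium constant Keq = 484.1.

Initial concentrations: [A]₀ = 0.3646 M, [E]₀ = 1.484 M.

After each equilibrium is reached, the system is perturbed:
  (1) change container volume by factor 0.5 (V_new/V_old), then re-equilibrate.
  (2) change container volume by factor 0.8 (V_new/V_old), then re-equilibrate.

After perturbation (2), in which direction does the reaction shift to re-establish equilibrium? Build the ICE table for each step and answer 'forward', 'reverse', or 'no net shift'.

Q₀ = 16.57 vs Keq = 484.1 ⇒ Q<K, forward
Step 1:
                  A         E
  init       0.3646     1.484
  Δ         -0.2842    0.2842
  eq        0.08037     1.768
  solve Keq expr → x = 0.1421; check Q = 484.1
Then change container volume by factor 0.5 (V_new/V_old).
Step 2:
                  A         E
  init       0.1607     3.536
  Δ               0         0
  eq         0.1607     3.536
  solve Keq expr → x = 0; check Q = 484.1
Then change container volume by factor 0.8 (V_new/V_old).
Step 3:
                  A         E
  init       0.2009     4.421
  Δ               0         0
  eq         0.2009     4.421
  solve Keq expr → x = 0; check Q = 484.1

Direction: no net shift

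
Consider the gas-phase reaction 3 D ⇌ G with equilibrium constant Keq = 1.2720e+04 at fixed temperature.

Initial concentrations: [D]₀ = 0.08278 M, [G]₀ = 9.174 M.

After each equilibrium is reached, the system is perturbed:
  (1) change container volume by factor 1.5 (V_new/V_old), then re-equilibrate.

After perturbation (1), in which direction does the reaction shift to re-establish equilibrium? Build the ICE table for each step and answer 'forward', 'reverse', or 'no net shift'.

Direction: reverse

Q₀ = 1.6173e+04 vs Keq = 1.2720e+04 ⇒ Q>K, reverse
Step 1:
                   D          G
  init       0.08278      9.174
  Δ         0.006891  -0.002297
  eq         0.08967      9.172
  solve Keq expr → x = -0.002297; check Q = 1.2720e+04
Then change container volume by factor 1.5 (V_new/V_old).
Step 2:
                   D          G
  init       0.05978      6.114
  Δ          0.01853  -0.006176
  eq         0.07831      6.108
  solve Keq expr → x = -0.006176; check Q = 1.2720e+04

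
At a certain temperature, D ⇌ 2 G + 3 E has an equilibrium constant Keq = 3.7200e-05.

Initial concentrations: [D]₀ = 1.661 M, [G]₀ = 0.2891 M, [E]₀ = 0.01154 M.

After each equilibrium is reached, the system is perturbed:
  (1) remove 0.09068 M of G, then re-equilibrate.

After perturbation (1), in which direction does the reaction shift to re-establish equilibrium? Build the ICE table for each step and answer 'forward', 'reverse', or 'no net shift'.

Direction: forward

Q₀ = 7.7329e-08 vs Keq = 3.7200e-05 ⇒ Q<K, forward
Step 1:
                    D           G           E
  Initial       1.661      0.2891     0.01154
  Change     -0.02331     0.04661     0.06992
  Equil         1.638      0.3357     0.08146
  solve Keq expr → x = 0.02331; check Q = 3.7200e-05
Then remove 0.09068 M of G.
Step 2:
                    D           G           E
  Initial       1.638       0.245     0.08146
  Change    -0.005363     0.01073     0.01609
  Equil         1.632      0.2558     0.09755
  solve Keq expr → x = 0.005363; check Q = 3.7200e-05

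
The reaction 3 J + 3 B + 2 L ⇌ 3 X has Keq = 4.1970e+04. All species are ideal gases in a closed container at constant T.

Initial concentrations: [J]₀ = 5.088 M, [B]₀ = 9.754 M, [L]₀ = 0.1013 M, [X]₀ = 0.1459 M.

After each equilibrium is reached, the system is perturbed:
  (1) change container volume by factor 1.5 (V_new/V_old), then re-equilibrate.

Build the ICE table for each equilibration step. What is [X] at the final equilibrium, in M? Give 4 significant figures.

Q₀ = 2.4760e-06 vs Keq = 4.1970e+04 ⇒ Q<K, forward
Step 1:
                    J           B           L           X
  init          5.088       9.754      0.1013      0.1459
  Δ           -0.1519     -0.1519     -0.1013      0.1519
  eq            4.936       9.602  2.4317e-06      0.2978
  solve Keq expr → x = 0.05065; check Q = 4.1970e+04
Then change container volume by factor 1.5 (V_new/V_old).
Step 2:
                    J           B           L           X
  init          3.291       6.401  1.6211e-06      0.1986
  Δ        4.2690e-06  4.2690e-06  2.8460e-06 -4.2690e-06
  eq            3.291       6.401  4.4671e-06      0.1986
  solve Keq expr → x = -1.4230e-06; check Q = 4.1970e+04

[X]_eq = 0.1986 M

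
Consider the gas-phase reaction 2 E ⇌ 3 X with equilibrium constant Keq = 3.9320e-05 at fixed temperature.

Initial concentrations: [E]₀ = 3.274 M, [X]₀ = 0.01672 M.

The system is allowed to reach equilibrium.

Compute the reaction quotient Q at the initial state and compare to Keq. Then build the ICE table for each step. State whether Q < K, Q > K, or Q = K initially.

Q₀ = 4.3607e-07; Q < K (proceeds forward)

Q₀ = 4.3607e-07 vs Keq = 3.9320e-05 ⇒ Q<K, forward
Step 1:
                  E         X
  Initial     3.274   0.01672
  Change   -0.03845   0.05767
  Equil       3.236   0.07439
  solve Keq expr → x = 0.01922; check Q = 3.9320e-05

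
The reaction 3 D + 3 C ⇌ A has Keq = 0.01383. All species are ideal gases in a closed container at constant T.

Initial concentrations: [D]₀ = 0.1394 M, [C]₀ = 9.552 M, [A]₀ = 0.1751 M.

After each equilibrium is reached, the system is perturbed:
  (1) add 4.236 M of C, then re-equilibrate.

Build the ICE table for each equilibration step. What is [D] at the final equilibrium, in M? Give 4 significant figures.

[D]_eq = 0.1658 M

Q₀ = 0.07417 vs Keq = 0.01383 ⇒ Q>K, reverse
Step 1:
                   D          C          A
  Initial     0.1394      9.552     0.1751
  Change     0.08803    0.08803   -0.02934
  Equil       0.2274       9.64     0.1458
  solve Keq expr → x = -0.02934; check Q = 0.01383
Then add 4.236 M of C.
Step 2:
                   D          C          A
  Initial     0.2274      13.88     0.1458
  Change     -0.0616    -0.0616    0.02053
  Equil       0.1658      13.81     0.1663
  solve Keq expr → x = 0.02053; check Q = 0.01383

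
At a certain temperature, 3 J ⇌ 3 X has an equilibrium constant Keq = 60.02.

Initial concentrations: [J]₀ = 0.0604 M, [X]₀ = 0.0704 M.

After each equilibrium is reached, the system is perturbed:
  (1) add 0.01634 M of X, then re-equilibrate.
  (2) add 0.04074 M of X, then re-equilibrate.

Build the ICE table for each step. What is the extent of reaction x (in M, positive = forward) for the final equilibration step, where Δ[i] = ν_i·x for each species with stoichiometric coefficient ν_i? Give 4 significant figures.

x = -0.002763 M

Q₀ = 1.583 vs Keq = 60.02 ⇒ Q<K, forward
Step 1:
                    J           X
  I            0.0604      0.0704
  C          -0.03379     0.03379
  E           0.02661      0.1042
  solve Keq expr → x = 0.01126; check Q = 60.02
Then add 0.01634 M of X.
Step 2:
                    J           X
  I           0.02661      0.1205
  C          0.003324   -0.003324
  E           0.02994      0.1172
  solve Keq expr → x = -0.001108; check Q = 60.02
Then add 0.04074 M of X.
Step 3:
                    J           X
  I           0.02994      0.1579
  C          0.008288   -0.008288
  E           0.03822      0.1497
  solve Keq expr → x = -0.002763; check Q = 60.02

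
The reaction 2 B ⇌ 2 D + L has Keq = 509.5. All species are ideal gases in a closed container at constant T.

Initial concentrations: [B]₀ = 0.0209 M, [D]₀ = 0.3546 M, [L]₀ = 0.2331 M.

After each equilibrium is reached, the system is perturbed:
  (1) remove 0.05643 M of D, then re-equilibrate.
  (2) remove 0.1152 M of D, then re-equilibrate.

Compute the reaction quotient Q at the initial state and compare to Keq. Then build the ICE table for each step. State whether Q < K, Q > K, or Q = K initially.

Q₀ = 67.1 vs Keq = 509.5 ⇒ Q<K, forward
Step 1:
                    B           D           L
  Initial      0.0209      0.3546      0.2331
  Change     -0.01293     0.01293    0.006465
  Equil       0.00797      0.3675      0.2396
  solve Keq expr → x = 0.006465; check Q = 509.5
Then remove 0.05643 M of D.
Step 2:
                    B           D           L
  Initial     0.00797      0.3111      0.2396
  Change    -0.001189    0.001189  5.9472e-04
  Equil       0.00678      0.3123      0.2402
  solve Keq expr → x = 5.9472e-04; check Q = 509.5
Then remove 0.1152 M of D.
Step 3:
                    B           D           L
  Initial     0.00678      0.1971      0.2402
  Change    -0.002437    0.002437    0.001219
  Equil      0.004343      0.1995      0.2414
  solve Keq expr → x = 0.001219; check Q = 509.5

Q₀ = 67.1; Q < K (proceeds forward)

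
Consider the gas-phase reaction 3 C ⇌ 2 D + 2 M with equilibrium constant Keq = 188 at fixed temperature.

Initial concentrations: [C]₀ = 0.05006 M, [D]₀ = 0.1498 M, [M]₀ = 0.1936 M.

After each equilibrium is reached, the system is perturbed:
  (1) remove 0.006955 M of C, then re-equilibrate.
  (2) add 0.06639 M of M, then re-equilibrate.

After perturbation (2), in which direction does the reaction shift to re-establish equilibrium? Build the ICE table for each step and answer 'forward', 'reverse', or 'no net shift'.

Q₀ = 6.704 vs Keq = 188 ⇒ Q<K, forward
Step 1:
                  C         D         M
  Initial   0.05006    0.1498    0.1936
  Change   -0.03086   0.02057   0.02057
  Equil      0.0192    0.1704    0.2142
  solve Keq expr → x = 0.01029; check Q = 188
Then remove 0.006955 M of C.
Step 2:
                  C         D         M
  Initial   0.01225    0.1704    0.2142
  Change   0.006383 -0.004255 -0.004255
  Equil     0.01863    0.1661    0.2099
  solve Keq expr → x = -0.002128; check Q = 188
Then add 0.06639 M of M.
Step 3:
                  C         D         M
  Initial   0.01863    0.1661    0.2763
  Change   0.003419 -0.002279 -0.002279
  Equil     0.02205    0.1638     0.274
  solve Keq expr → x = -0.00114; check Q = 188

Direction: reverse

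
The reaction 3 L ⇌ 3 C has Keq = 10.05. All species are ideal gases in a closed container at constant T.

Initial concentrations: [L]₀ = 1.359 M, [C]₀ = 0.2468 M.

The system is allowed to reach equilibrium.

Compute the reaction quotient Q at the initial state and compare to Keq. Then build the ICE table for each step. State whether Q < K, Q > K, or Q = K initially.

Q₀ = 0.005989 vs Keq = 10.05 ⇒ Q<K, forward
Step 1:
                   L          C
  I            1.359     0.2468
  C          -0.8505     0.8505
  E           0.5085      1.097
  solve Keq expr → x = 0.2835; check Q = 10.05

Q₀ = 0.005989; Q < K (proceeds forward)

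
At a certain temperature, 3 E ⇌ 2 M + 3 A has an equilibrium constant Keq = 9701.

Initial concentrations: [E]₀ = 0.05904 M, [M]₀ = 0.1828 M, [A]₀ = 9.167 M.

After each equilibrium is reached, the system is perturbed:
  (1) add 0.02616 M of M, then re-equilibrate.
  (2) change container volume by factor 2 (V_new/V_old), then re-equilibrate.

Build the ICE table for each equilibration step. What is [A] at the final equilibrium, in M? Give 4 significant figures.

Q₀ = 1.2508e+05 vs Keq = 9701 ⇒ Q>K, reverse
Step 1:
                  E         M         A
  I         0.05904    0.1828     9.167
  C         0.05827  -0.03885  -0.05827
  E          0.1173     0.144     9.109
  solve Keq expr → x = -0.01942; check Q = 9701
Then add 0.02616 M of M.
Step 2:
                  E         M         A
  I          0.1173    0.1701     9.109
  C         0.01016 -0.006777  -0.01016
  E          0.1275    0.1633     9.099
  solve Keq expr → x = -0.003388; check Q = 9701
Then change container volume by factor 2 (V_new/V_old).
Step 3:
                  E         M         A
  I         0.06374   0.08167     4.549
  C        -0.01929   0.01286   0.01929
  E         0.04445   0.09453     4.569
  solve Keq expr → x = 0.006429; check Q = 9701

[A]_eq = 4.569 M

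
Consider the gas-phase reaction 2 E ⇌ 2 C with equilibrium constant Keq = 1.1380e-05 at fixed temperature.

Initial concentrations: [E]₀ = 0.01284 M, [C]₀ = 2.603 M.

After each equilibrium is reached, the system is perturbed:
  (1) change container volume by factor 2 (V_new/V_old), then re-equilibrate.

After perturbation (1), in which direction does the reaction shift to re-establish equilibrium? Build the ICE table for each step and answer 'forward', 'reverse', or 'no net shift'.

Q₀ = 4.1098e+04 vs Keq = 1.1380e-05 ⇒ Q>K, reverse
Step 1:
                    E           C
  Initial     0.01284       2.603
  Change        2.594      -2.594
  Equil         2.607    0.008795
  solve Keq expr → x = -1.297; check Q = 1.1380e-05
Then change container volume by factor 2 (V_new/V_old).
Step 2:
                    E           C
  Initial       1.304    0.004397
  Change            0           0
  Equil         1.304    0.004397
  solve Keq expr → x = 0; check Q = 1.1380e-05

Direction: no net shift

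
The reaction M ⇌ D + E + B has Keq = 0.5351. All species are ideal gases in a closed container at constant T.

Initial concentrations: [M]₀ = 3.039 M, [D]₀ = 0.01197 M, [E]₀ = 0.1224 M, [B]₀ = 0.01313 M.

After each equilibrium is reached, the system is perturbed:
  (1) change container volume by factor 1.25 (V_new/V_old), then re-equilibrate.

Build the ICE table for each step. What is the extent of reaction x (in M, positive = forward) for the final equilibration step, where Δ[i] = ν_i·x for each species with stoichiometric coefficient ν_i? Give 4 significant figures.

Q₀ = 6.3301e-06 vs Keq = 0.5351 ⇒ Q<K, forward
Step 1:
                    M           D           E           B
  init          3.039     0.01197      0.1224     0.01313
  Δ           -0.9842      0.9842      0.9842      0.9842
  eq            2.055      0.9962       1.107      0.9974
  solve Keq expr → x = 0.9842; check Q = 0.5351
Then change container volume by factor 1.25 (V_new/V_old).
Step 2:
                    M           D           E           B
  init          1.644       0.797      0.8853      0.7979
  Δ           -0.1104      0.1104      0.1104      0.1104
  eq            1.533      0.9073      0.9957      0.9083
  solve Keq expr → x = 0.1104; check Q = 0.5351

x = 0.1104 M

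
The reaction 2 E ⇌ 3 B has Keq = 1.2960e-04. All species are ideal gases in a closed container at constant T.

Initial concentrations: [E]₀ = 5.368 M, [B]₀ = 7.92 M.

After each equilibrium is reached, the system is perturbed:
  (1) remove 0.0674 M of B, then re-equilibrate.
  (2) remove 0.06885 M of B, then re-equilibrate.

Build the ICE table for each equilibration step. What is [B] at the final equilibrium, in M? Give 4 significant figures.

Q₀ = 17.24 vs Keq = 1.2960e-04 ⇒ Q>K, reverse
Step 1:
                   E          B
  Initial      5.368       7.92
  Change       5.118     -7.678
  Equil        10.49     0.2424
  solve Keq expr → x = -2.559; check Q = 1.2960e-04
Then remove 0.0674 M of B.
Step 2:
                   E          B
  Initial      10.49      0.175
  Change    -0.04448    0.06671
  Equil        10.44     0.2418
  solve Keq expr → x = 0.02224; check Q = 1.2960e-04
Then remove 0.06885 M of B.
Step 3:
                   E          B
  Initial      10.44     0.1729
  Change    -0.04543    0.06815
  Equil         10.4     0.2411
  solve Keq expr → x = 0.02272; check Q = 1.2960e-04

[B]_eq = 0.2411 M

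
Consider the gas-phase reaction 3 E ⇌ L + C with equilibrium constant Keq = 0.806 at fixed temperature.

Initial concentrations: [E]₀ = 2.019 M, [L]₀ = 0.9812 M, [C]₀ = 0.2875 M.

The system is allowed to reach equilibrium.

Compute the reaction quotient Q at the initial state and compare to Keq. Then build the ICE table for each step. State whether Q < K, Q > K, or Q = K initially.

Q₀ = 0.03428; Q < K (proceeds forward)

Q₀ = 0.03428 vs Keq = 0.806 ⇒ Q<K, forward
Step 1:
                   E          L          C
  I            2.019     0.9812     0.2875
  C           -1.012     0.3372     0.3372
  E            1.007      1.318     0.6247
  solve Keq expr → x = 0.3372; check Q = 0.806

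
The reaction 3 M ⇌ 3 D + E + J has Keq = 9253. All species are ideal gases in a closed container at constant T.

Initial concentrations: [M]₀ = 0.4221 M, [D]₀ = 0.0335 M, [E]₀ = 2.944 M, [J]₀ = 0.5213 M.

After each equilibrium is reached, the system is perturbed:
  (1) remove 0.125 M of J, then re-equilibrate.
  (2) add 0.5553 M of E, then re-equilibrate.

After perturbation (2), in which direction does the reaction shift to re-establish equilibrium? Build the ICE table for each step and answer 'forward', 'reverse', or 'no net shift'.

Direction: reverse

Q₀ = 7.6721e-04 vs Keq = 9253 ⇒ Q<K, forward
Step 1:
                  M         D         E         J
  init       0.4221    0.0335     2.944    0.5213
  Δ         -0.3963    0.3963    0.1321    0.1321
  eq        0.02583    0.4298     3.076    0.6534
  solve Keq expr → x = 0.1321; check Q = 9253
Then remove 0.125 M of J.
Step 2:
                  M         D         E         J
  init      0.02583    0.4298     3.076    0.5284
  Δ       -0.001662  0.001662 5.5411e-04 5.5411e-04
  eq        0.02417    0.4314     3.077    0.5289
  solve Keq expr → x = 5.5411e-04; check Q = 9253
Then add 0.5553 M of E.
Step 3:
                  M         D         E         J
  init      0.02417    0.4314     3.632    0.5289
  Δ         0.00129  -0.00129 -4.3009e-04 -4.3009e-04
  eq        0.02546    0.4301     3.632    0.5285
  solve Keq expr → x = -4.3009e-04; check Q = 9253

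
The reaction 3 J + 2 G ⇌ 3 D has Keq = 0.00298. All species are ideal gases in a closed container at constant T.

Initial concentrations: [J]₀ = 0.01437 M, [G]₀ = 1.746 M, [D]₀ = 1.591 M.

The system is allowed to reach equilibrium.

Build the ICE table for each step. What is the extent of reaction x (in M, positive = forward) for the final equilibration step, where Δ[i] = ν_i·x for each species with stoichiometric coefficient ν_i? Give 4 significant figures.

Q₀ = 4.4520e+05 vs Keq = 0.00298 ⇒ Q>K, reverse
Step 1:
                  J         G         D
  init      0.01437     1.746     1.591
  Δ           1.249    0.8327    -1.249
  eq          1.263     2.579    0.3419
  solve Keq expr → x = -0.4164; check Q = 0.00298

x = -0.4164 M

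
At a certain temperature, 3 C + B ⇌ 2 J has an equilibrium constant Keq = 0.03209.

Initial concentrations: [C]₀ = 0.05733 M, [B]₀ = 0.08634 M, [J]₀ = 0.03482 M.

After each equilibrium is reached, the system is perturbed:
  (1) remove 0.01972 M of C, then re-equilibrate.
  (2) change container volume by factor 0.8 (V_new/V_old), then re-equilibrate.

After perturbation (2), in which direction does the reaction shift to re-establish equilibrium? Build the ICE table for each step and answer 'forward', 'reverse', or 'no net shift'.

Q₀ = 74.52 vs Keq = 0.03209 ⇒ Q>K, reverse
Step 1:
                   C          B          J
  init       0.05733    0.08634    0.03482
  Δ          0.04923    0.01641   -0.03282
  eq          0.1066     0.1028   0.001998
  solve Keq expr → x = -0.01641; check Q = 0.03209
Then remove 0.01972 M of C.
Step 2:
                   C          B          J
  init       0.08684     0.1028   0.001998
  Δ       7.6020e-04 2.5340e-04 -5.0680e-04
  eq          0.0876      0.103   0.001491
  solve Keq expr → x = -2.5340e-04; check Q = 0.03209
Then change container volume by factor 0.8 (V_new/V_old).
Step 3:
                   C          B          J
  init        0.1095     0.1288   0.001863
  Δ       -6.6407e-04 -2.2136e-04 4.4271e-04
  eq          0.1088     0.1285   0.002306
  solve Keq expr → x = 2.2136e-04; check Q = 0.03209

Direction: forward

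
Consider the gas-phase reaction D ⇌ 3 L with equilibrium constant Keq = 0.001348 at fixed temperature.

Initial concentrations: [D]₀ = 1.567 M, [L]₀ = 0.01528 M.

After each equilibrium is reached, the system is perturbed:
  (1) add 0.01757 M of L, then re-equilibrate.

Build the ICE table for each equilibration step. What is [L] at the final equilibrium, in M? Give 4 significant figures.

Q₀ = 2.2767e-06 vs Keq = 0.001348 ⇒ Q<K, forward
Step 1:
                  D         L
  init        1.567   0.01528
  Δ        -0.03733     0.112
  eq           1.53    0.1273
  solve Keq expr → x = 0.03733; check Q = 0.001348
Then add 0.01757 M of L.
Step 2:
                  D         L
  init         1.53    0.1449
  Δ        0.005803  -0.01741
  eq          1.535    0.1274
  solve Keq expr → x = -0.005803; check Q = 0.001348

[L]_eq = 0.1274 M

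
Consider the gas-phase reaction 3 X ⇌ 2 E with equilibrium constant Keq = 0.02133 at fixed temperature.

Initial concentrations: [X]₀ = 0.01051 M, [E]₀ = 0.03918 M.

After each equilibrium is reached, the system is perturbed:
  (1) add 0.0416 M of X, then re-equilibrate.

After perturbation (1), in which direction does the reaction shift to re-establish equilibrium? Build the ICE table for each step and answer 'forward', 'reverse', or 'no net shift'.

Q₀ = 1322 vs Keq = 0.02133 ⇒ Q>K, reverse
Step 1:
                  X         E
  I         0.01051   0.03918
  C         0.05509  -0.03673
  E          0.0656  0.002454
  solve Keq expr → x = -0.01836; check Q = 0.02133
Then add 0.0416 M of X.
Step 2:
                  X         E
  I          0.1072  0.002454
  C       -0.003622  0.002415
  E          0.1036  0.004868
  solve Keq expr → x = 0.001207; check Q = 0.02133

Direction: forward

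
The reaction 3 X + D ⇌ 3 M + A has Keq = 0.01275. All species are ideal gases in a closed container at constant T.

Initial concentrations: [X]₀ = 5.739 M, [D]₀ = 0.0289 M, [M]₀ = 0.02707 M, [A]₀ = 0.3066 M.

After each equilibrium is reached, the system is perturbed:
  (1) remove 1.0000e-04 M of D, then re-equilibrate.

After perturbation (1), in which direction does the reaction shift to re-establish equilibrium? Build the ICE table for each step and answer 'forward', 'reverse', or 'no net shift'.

Direction: reverse

Q₀ = 1.1133e-06 vs Keq = 0.01275 ⇒ Q<K, forward
Step 1:
                    X           D           M           A
  Initial       5.739      0.0289     0.02707      0.3066
  Change     -0.08607    -0.02869     0.08607     0.02869
  Equil         5.653  2.1082e-04      0.1131      0.3353
  solve Keq expr → x = 0.02869; check Q = 0.01275
Then remove 1.0000e-04 M of D.
Step 2:
                    X           D           M           A
  Initial       5.653  1.1082e-04      0.1131      0.3353
  Change   2.9479e-04  9.8262e-05 -2.9479e-04 -9.8262e-05
  Equil         5.653  2.0908e-04      0.1128      0.3352
  solve Keq expr → x = -9.8262e-05; check Q = 0.01275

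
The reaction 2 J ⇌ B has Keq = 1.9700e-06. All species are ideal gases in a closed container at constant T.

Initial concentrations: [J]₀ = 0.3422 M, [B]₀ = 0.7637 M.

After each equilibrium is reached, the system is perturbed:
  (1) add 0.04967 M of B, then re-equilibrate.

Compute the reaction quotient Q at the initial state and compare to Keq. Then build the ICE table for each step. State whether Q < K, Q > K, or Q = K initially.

Q₀ = 6.522 vs Keq = 1.9700e-06 ⇒ Q>K, reverse
Step 1:
                    J           B
  Initial      0.3422      0.7637
  Change        1.527     -0.7637
  Equil          1.87  6.8858e-06
  solve Keq expr → x = -0.7637; check Q = 1.9700e-06
Then add 0.04967 M of B.
Step 2:
                    J           B
  Initial        1.87     0.04968
  Change      0.09934    -0.04967
  Equil         1.969  7.6370e-06
  solve Keq expr → x = -0.04967; check Q = 1.9700e-06

Q₀ = 6.522; Q > K (proceeds reverse)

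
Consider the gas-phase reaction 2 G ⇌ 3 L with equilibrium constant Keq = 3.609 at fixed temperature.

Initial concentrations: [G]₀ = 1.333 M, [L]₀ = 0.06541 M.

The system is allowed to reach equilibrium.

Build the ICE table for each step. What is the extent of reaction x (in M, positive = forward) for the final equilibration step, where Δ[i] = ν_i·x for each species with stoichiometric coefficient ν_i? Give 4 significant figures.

Q₀ = 1.5750e-04 vs Keq = 3.609 ⇒ Q<K, forward
Step 1:
                  G         L
  I           1.333   0.06541
  C         -0.7057     1.059
  E          0.6273     1.124
  solve Keq expr → x = 0.3529; check Q = 3.609

x = 0.3529 M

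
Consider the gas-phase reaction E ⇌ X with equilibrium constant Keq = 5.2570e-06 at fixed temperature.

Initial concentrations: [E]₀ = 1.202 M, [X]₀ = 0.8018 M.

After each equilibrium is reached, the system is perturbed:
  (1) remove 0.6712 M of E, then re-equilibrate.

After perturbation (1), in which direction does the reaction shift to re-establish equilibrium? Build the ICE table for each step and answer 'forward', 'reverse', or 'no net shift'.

Q₀ = 0.6671 vs Keq = 5.2570e-06 ⇒ Q>K, reverse
Step 1:
                   E          X
  I            1.202     0.8018
  C           0.8018    -0.8018
  E            2.004 1.0534e-05
  solve Keq expr → x = -0.8018; check Q = 5.2570e-06
Then remove 0.6712 M of E.
Step 2:
                   E          X
  I            1.333 1.0534e-05
  C       3.5285e-06 -3.5285e-06
  E            1.333 7.0054e-06
  solve Keq expr → x = -3.5285e-06; check Q = 5.2570e-06

Direction: reverse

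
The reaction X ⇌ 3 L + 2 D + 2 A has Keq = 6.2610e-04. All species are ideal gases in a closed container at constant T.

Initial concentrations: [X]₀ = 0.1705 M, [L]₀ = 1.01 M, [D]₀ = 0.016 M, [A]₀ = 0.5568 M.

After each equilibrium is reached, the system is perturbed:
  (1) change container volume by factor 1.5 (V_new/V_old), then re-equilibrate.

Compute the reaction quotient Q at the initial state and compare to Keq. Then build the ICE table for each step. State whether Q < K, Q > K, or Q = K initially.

Q₀ = 4.7960e-04 vs Keq = 6.2610e-04 ⇒ Q<K, forward
Step 1:
                   X          L          D          A
  init        0.1705       1.01      0.016     0.5568
  Δ        -0.001037   0.003111   0.002074   0.002074
  eq          0.1695      1.013    0.01807     0.5589
  solve Keq expr → x = 0.001037; check Q = 6.2610e-04
Then change container volume by factor 1.5 (V_new/V_old).
Step 2:
                   X          L          D          A
  init         0.113     0.6754    0.01205     0.3726
  Δ         -0.01097     0.0329    0.02193    0.02193
  eq           0.102     0.7083    0.03398     0.3945
  solve Keq expr → x = 0.01097; check Q = 6.2610e-04

Q₀ = 4.7960e-04; Q < K (proceeds forward)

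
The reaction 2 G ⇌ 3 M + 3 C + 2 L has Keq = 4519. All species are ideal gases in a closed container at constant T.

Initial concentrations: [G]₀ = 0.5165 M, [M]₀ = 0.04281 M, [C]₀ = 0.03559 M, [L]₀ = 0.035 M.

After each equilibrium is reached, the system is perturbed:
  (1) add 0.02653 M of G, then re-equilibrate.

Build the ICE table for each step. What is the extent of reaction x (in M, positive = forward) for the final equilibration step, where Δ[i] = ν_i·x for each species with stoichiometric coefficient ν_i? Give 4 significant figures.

x = 0.01283 M

Q₀ = 1.6241e-11 vs Keq = 4519 ⇒ Q<K, forward
Step 1:
                  G         M         C         L
  Initial    0.5165   0.04281   0.03559     0.035
  Change    -0.5122    0.7683    0.7683    0.5122
  Equil    0.004286    0.8111    0.8039    0.5472
  solve Keq expr → x = 0.2561; check Q = 4519
Then add 0.02653 M of G.
Step 2:
                  G         M         C         L
  Initial   0.03082    0.8111    0.8039    0.5472
  Change   -0.02566   0.03848   0.03848   0.02566
  Equil     0.00516    0.8496    0.8424    0.5729
  solve Keq expr → x = 0.01283; check Q = 4519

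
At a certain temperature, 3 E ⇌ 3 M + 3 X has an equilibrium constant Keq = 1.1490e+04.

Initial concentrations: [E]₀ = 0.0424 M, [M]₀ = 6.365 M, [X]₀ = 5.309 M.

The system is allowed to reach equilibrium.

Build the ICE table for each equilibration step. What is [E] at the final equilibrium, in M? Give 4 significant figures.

[E]_eq = 1.03 M

Q₀ = 5.0622e+08 vs Keq = 1.1490e+04 ⇒ Q>K, reverse
Step 1:
                   E          M          X
  Initial     0.0424      6.365      5.309
  Change      0.9875    -0.9875    -0.9875
  Equil         1.03      5.378      4.322
  solve Keq expr → x = -0.3292; check Q = 1.1490e+04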